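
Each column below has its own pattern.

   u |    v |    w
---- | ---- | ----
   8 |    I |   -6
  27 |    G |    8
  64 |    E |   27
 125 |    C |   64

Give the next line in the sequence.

Column u: perfect cubes: 2³, 3³, 4³, …, so 8, 27, 64, 125 → 216.
Column v — letters move back 2 places in the alphabet: I, G, E, C → A.
Column w — always the previous value of the column u: -6, 8, 27, 64 → 125.
So the next line is 216  A  125.

216  A  125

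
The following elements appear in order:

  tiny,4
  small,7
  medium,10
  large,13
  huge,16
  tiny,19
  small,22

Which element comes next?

Size: repeats tiny → small → medium → large → huge, so tiny, small, medium, large, huge, tiny, small → medium.
For the second coordinate, +3 each step: 4, 7, 10, 13, 16, 19, 22 → 25.
Putting it together: medium,25.

medium,25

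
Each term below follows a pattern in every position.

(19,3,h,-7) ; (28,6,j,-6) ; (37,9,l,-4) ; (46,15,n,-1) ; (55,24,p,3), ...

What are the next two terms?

First part goes 19, 28, 37, 46, 55 → 64 → 73 (+9 each step).
Second part — each term is the sum of the two before it: 3, 6, 9, 15, 24 → 39 → 63.
Letter goes h, j, l, n, p → r → t (letters move forward 2 places in the alphabet).
Fourth part: differences are 1, 2, 3, … (increasing by 1 each time); -7, -6, -4, -1, 3 → 8 → 14.
So the next two terms are (64,39,r,8) and (73,63,t,14).

(64,39,r,8), (73,63,t,14)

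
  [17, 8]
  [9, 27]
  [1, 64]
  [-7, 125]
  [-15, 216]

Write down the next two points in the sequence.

[-23, 343], [-31, 512]

First component: −8 each step; 17, 9, 1, -7, -15 → -23 → -31.
Second component: perfect cubes: 2³, 3³, 4³, …, so 8, 27, 64, 125, 216 → 343 → 512.
Putting the parts together: [-23, 343] and then [-31, 512].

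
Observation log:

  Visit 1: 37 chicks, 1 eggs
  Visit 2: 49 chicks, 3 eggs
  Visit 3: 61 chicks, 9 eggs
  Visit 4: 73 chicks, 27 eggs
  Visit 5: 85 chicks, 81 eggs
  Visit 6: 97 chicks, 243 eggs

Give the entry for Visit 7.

109 chicks, 729 eggs

Chicks goes 37, 49, 61, 73, 85, 97 → 109 (+12 each step).
Eggs goes 1, 3, 9, 27, 81, 243 → 729 (×3 each step).
Putting it together: 109 chicks, 729 eggs.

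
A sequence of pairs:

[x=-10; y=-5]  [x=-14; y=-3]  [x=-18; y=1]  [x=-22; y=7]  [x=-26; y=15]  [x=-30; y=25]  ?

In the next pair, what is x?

For the x, −4 each step: -10, -14, -18, -22, -26, -30 → -34.
Y: differences are 2, 4, 6, … (increasing by 2 each time); -5, -3, 1, 7, 15, 25 → 37.

-34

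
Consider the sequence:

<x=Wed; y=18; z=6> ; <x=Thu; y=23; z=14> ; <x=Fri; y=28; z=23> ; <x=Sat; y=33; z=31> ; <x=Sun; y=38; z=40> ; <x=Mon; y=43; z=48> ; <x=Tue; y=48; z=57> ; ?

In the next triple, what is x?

For the x, runs through the weekdays Mon→Sun: Wed, Thu, Fri, Sat, Sun, Mon, Tue → Wed.

Wed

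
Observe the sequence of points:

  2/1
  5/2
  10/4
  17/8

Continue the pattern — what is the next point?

26/16

First value: differences are 3, 5, 7, … (increasing by 2 each time), so 2, 5, 10, 17 → 26.
Second value: ×2 each step, so 1, 2, 4, 8 → 16.
Combining the parts gives 26/16.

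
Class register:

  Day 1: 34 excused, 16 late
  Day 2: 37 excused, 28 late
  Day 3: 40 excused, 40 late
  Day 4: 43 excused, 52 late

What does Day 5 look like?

46 excused, 64 late

Excused goes 34, 37, 40, 43 → 46 (+3 each step).
Late goes 16, 28, 40, 52 → 64 (+12 each step).
Combining the parts gives 46 excused, 64 late.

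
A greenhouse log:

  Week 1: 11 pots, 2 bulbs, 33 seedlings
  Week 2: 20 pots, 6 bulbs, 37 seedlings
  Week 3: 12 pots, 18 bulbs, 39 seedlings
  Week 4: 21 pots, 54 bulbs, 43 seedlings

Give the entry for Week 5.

Pots: alternating steps +9, −8, +9, −8, …; 11, 20, 12, 21 → 13.
Bulbs: ×3 each step, so 2, 6, 18, 54 → 162.
Seedlings: alternating steps +4, +2, +4, +2, …, so 33, 37, 39, 43 → 45.
So the next line is 13 pots, 162 bulbs, 45 seedlings.

13 pots, 162 bulbs, 45 seedlings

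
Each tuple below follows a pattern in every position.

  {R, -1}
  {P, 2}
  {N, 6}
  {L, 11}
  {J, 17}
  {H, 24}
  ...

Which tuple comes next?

For the letter, letters move back 2 places in the alphabet: R, P, N, L, J, H → F.
Second coordinate: differences are 3, 4, 5, … (increasing by 1 each time); -1, 2, 6, 11, 17, 24 → 32.
Combining the parts gives {F, 32}.

{F, 32}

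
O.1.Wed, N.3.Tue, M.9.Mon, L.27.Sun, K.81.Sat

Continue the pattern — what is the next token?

J.243.Fri

Letter: letters move back 1 place in the alphabet; O, N, M, L, K → J.
Second component — ×3 each step: 1, 3, 9, 27, 81 → 243.
For the day, runs backward through the weekdays Mon→Sun: Wed, Tue, Mon, Sun, Sat → Fri.
Combining the parts gives J.243.Fri.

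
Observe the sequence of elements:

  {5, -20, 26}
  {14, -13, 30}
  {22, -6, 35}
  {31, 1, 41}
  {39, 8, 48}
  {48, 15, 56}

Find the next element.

First component: 5, 14, 22, 31, 39, 48 → 56 (alternating steps +9, +8, +9, +8, …).
Second component — +7 each step: -20, -13, -6, 1, 8, 15 → 22.
For the third component, differences are 4, 5, 6, … (increasing by 1 each time): 26, 30, 35, 41, 48, 56 → 65.
Putting it together: {56, 22, 65}.

{56, 22, 65}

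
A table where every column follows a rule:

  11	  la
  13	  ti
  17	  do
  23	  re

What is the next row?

First component: differences are 2, 4, 6, … (increasing by 2 each time), so 11, 13, 17, 23 → 31.
For the note, runs through the solfège scale do→ti: la, ti, do, re → mi.
So the next row is 31  mi.

31  mi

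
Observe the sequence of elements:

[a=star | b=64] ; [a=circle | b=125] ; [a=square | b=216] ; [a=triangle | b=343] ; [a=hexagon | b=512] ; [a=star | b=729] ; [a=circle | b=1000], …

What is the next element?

A: star, circle, square, triangle, hexagon, star, circle → square (repeats star → circle → square → triangle → hexagon).
B — perfect cubes: 4³, 5³, 6³, …: 64, 125, 216, 343, 512, 729, 1000 → 1331.
Combining the parts gives [a=square | b=1331].

[a=square | b=1331]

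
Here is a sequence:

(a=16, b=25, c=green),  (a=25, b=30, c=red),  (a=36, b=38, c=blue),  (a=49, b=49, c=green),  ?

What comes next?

(a=64, b=63, c=red)

A: perfect squares: 4², 5², 6², …, so 16, 25, 36, 49 → 64.
For the b, differences are 5, 8, 11, … (increasing by 3 each time): 25, 30, 38, 49 → 63.
C: green, red, blue, green → red (repeats green → red → blue).
Combining the parts gives (a=64, b=63, c=red).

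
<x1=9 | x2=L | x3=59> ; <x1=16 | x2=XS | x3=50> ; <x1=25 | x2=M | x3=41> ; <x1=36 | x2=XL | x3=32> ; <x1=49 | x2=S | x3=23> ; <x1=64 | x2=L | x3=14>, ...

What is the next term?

X1 — perfect squares: 3², 4², 5², …: 9, 16, 25, 36, 49, 64 → 81.
X2 goes L, XS, M, XL, S, L → XS (repeats L → XS → M → XL → S).
X3: −9 each step, so 59, 50, 41, 32, 23, 14 → 5.
Combining the parts gives <x1=81 | x2=XS | x3=5>.

<x1=81 | x2=XS | x3=5>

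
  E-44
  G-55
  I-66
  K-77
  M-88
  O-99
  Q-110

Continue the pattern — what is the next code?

S-121

For the letter, letters move forward 2 places in the alphabet: E, G, I, K, M, O, Q → S.
Second component — +11 each step: 44, 55, 66, 77, 88, 99, 110 → 121.
Combining the parts gives S-121.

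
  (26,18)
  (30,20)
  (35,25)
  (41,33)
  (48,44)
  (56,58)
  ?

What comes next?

(65,75)

First component: differences are 4, 5, 6, … (increasing by 1 each time), so 26, 30, 35, 41, 48, 56 → 65.
Second component goes 18, 20, 25, 33, 44, 58 → 75 (differences are 2, 5, 8, … (increasing by 3 each time)).
Putting it together: (65,75).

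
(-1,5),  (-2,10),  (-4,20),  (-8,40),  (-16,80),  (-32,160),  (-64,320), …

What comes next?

First entry — ×2 each step: -1, -2, -4, -8, -16, -32, -64 → -128.
Second entry: ×2 each step, so 5, 10, 20, 40, 80, 160, 320 → 640.
So the next term is (-128,640).

(-128,640)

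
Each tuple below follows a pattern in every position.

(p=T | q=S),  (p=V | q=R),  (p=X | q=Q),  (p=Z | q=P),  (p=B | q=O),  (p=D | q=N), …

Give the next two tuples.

(p=F | q=M), (p=H | q=L)

P — letters move forward 2 places in the alphabet, wrapping Z→A: T, V, X, Z, B, D → F → H.
Q: letters move back 1 place in the alphabet, so S, R, Q, P, O, N → M → L.
Putting the parts together: (p=F | q=M) and then (p=H | q=L).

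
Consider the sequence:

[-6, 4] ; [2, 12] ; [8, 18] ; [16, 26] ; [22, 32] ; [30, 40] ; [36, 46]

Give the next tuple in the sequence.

[44, 54]

First entry: alternating steps +8, +6, +8, +6, …; -6, 2, 8, 16, 22, 30, 36 → 44.
For the second entry, always 10 more than the first entry: 4, 12, 18, 26, 32, 40, 46 → 54.
So the next tuple is [44, 54].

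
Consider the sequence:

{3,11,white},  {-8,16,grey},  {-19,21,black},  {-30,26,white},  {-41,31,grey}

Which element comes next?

For the first component, −11 each step: 3, -8, -19, -30, -41 → -52.
For the second component, +5 each step: 11, 16, 21, 26, 31 → 36.
Shade: white, grey, black, white, grey → black (repeats white → grey → black).
So the next element is {-52,36,black}.

{-52,36,black}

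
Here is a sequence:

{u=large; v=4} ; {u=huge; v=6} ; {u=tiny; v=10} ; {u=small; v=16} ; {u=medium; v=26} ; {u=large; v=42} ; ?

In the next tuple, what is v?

For the u, repeats large → huge → tiny → small → medium: large, huge, tiny, small, medium, large → huge.
V: 4, 6, 10, 16, 26, 42 → 68 (each term is the sum of the two before it).

68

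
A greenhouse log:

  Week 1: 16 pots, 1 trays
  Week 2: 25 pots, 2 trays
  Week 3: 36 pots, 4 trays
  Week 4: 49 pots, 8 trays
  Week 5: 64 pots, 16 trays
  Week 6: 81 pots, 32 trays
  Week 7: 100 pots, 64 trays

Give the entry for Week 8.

For the pots, perfect squares: 4², 5², 6², …: 16, 25, 36, 49, 64, 81, 100 → 121.
Trays goes 1, 2, 4, 8, 16, 32, 64 → 128 (×2 each step).
Putting it together: 121 pots, 128 trays.

121 pots, 128 trays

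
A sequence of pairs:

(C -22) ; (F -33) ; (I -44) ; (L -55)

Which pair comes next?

(O -66)

Letter: letters move forward 3 places in the alphabet; C, F, I, L → O.
Second part: −11 each step; -22, -33, -44, -55 → -66.
Putting it together: (O -66).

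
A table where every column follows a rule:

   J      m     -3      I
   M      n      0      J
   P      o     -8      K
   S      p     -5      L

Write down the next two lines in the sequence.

V  q  -13  M; Y  r  -10  N

First letter: J, M, P, S → V → Y (letters move forward 3 places in the alphabet).
Second letter: letters move forward 1 place in the alphabet, so m, n, o, p → q → r.
Third component: alternating steps +3, −8, +3, −8, …, so -3, 0, -8, -5 → -13 → -10.
Third letter: I, J, K, L → M → N (letters move forward 1 place in the alphabet).
Putting the parts together: V  q  -13  M and then Y  r  -10  N.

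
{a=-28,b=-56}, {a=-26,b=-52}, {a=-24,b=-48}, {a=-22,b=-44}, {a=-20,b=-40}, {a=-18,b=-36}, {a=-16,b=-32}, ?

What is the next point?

A: +2 each step, so -28, -26, -24, -22, -20, -18, -16 → -14.
B — always 2 × the a: -56, -52, -48, -44, -40, -36, -32 → -28.
So the next point is {a=-14,b=-28}.

{a=-14,b=-28}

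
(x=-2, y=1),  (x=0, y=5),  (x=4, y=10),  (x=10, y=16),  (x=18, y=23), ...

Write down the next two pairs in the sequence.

X — differences are 2, 4, 6, … (increasing by 2 each time): -2, 0, 4, 10, 18 → 28 → 40.
Y: differences are 4, 5, 6, … (increasing by 1 each time); 1, 5, 10, 16, 23 → 31 → 40.
Putting the parts together: (x=28, y=31) and then (x=40, y=40).

(x=28, y=31), (x=40, y=40)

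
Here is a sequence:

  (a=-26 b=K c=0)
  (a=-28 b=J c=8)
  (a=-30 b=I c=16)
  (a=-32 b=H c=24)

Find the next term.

For the a, −2 each step: -26, -28, -30, -32 → -34.
B: letters move back 1 place in the alphabet, so K, J, I, H → G.
For the c, +8 each step: 0, 8, 16, 24 → 32.
So the next term is (a=-34 b=G c=32).

(a=-34 b=G c=32)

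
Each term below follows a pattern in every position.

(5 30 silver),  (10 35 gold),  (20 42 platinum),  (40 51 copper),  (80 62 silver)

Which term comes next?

First component goes 5, 10, 20, 40, 80 → 160 (×2 each step).
Second component — differences are 5, 7, 9, … (increasing by 2 each time): 30, 35, 42, 51, 62 → 75.
Metal: repeats silver → gold → platinum → copper; silver, gold, platinum, copper, silver → gold.
So the next term is (160 75 gold).

(160 75 gold)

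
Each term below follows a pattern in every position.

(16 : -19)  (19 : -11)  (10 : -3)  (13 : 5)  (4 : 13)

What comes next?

(7 : 21)

For the first entry, alternating steps +3, −9, +3, −9, …: 16, 19, 10, 13, 4 → 7.
For the second entry, +8 each step: -19, -11, -3, 5, 13 → 21.
Combining the parts gives (7 : 21).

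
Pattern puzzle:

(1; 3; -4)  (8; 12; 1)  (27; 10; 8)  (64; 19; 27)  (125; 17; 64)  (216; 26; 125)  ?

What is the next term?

First coordinate: 1, 8, 27, 64, 125, 216 → 343 (perfect cubes: 1³, 2³, 3³, …).
Second coordinate goes 3, 12, 10, 19, 17, 26 → 24 (alternating steps +9, −2, +9, −2, …).
Third coordinate — always the previous value of the first coordinate: -4, 1, 8, 27, 64, 125 → 216.
So the next term is (343; 24; 216).

(343; 24; 216)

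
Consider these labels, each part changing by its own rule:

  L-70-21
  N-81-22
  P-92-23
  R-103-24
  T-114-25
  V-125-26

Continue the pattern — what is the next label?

Letter — letters move forward 2 places in the alphabet: L, N, P, R, T, V → X.
For the second component, +11 each step: 70, 81, 92, 103, 114, 125 → 136.
For the third component, +1 each step: 21, 22, 23, 24, 25, 26 → 27.
So the next label is X-136-27.

X-136-27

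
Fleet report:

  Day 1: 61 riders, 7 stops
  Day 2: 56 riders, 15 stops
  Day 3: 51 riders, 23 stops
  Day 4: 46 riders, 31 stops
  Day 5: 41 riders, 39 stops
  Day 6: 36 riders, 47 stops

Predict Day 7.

31 riders, 55 stops

Riders: −5 each step, so 61, 56, 51, 46, 41, 36 → 31.
Stops goes 7, 15, 23, 31, 39, 47 → 55 (+8 each step).
So the next line is 31 riders, 55 stops.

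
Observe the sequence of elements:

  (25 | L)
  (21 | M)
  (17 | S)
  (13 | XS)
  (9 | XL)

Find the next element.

First component — −4 each step: 25, 21, 17, 13, 9 → 5.
For the size, runs backward through clothing sizes XS→XL: L, M, S, XS, XL → L.
Putting it together: (5 | L).

(5 | L)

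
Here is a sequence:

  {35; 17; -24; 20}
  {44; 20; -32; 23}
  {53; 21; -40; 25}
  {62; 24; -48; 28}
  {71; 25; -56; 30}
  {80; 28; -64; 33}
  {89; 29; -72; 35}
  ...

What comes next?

{98; 32; -80; 38}

First coordinate: +9 each step; 35, 44, 53, 62, 71, 80, 89 → 98.
Second coordinate — alternating steps +3, +1, +3, +1, …: 17, 20, 21, 24, 25, 28, 29 → 32.
Third coordinate: −8 each step, so -24, -32, -40, -48, -56, -64, -72 → -80.
Fourth coordinate: alternating steps +3, +2, +3, +2, …, so 20, 23, 25, 28, 30, 33, 35 → 38.
So the next element is {98; 32; -80; 38}.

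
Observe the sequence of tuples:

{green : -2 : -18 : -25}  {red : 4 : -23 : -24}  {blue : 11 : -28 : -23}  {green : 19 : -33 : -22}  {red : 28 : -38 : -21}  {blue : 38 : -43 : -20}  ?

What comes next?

For the colour, repeats green → red → blue: green, red, blue, green, red, blue → green.
Second part: -2, 4, 11, 19, 28, 38 → 49 (differences are 6, 7, 8, … (increasing by 1 each time)).
Third part: −5 each step, so -18, -23, -28, -33, -38, -43 → -48.
For the fourth part, +1 each step: -25, -24, -23, -22, -21, -20 → -19.
So the next tuple is {green : 49 : -48 : -19}.

{green : 49 : -48 : -19}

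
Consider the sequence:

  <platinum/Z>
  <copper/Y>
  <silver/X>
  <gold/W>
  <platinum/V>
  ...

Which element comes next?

Metal: repeats platinum → copper → silver → gold; platinum, copper, silver, gold, platinum → copper.
Letter goes Z, Y, X, W, V → U (letters move back 1 place in the alphabet).
So the next element is <copper/U>.

<copper/U>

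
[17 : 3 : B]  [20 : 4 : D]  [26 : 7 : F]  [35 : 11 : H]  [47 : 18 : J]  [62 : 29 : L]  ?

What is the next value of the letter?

Letter — letters move forward 2 places in the alphabet: B, D, F, H, J, L → N.

N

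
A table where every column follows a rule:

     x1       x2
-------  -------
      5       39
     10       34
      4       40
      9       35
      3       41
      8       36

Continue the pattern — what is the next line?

2  42

Column x1: 5, 10, 4, 9, 3, 8 → 2 (alternating steps +5, −6, +5, −6, …).
Column x2: together with the column x1 always sums to 44, so 39, 34, 40, 35, 41, 36 → 42.
Putting it together: 2  42.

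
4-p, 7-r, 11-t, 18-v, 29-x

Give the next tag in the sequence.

47-z

For the first component, each term is the sum of the two before it: 4, 7, 11, 18, 29 → 47.
Letter: letters move forward 2 places in the alphabet; p, r, t, v, x → z.
Putting it together: 47-z.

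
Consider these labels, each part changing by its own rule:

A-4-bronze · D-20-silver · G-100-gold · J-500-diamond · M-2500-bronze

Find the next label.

P-12500-silver

Letter: letters move forward 3 places in the alphabet, so A, D, G, J, M → P.
Second component: 4, 20, 100, 500, 2500 → 12500 (×5 each step).
For the rank, repeats bronze → silver → gold → diamond: bronze, silver, gold, diamond, bronze → silver.
Putting it together: P-12500-silver.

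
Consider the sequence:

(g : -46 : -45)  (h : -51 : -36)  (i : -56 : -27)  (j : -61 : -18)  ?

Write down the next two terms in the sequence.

Letter: g, h, i, j → k → l (letters move forward 1 place in the alphabet).
Second part: −5 each step, so -46, -51, -56, -61 → -66 → -71.
Third part goes -45, -36, -27, -18 → -9 → 0 (+9 each step).
Putting the parts together: (k : -66 : -9) and then (l : -71 : 0).

(k : -66 : -9), (l : -71 : 0)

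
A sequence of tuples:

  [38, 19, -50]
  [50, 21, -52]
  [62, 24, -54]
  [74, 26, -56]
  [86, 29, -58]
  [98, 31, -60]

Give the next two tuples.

[110, 34, -62], [122, 36, -64]

First slot goes 38, 50, 62, 74, 86, 98 → 110 → 122 (+12 each step).
Second slot — alternating steps +2, +3, +2, +3, …: 19, 21, 24, 26, 29, 31 → 34 → 36.
Third slot: −2 each step; -50, -52, -54, -56, -58, -60 → -62 → -64.
So the next two tuples are [110, 34, -62] and [122, 36, -64].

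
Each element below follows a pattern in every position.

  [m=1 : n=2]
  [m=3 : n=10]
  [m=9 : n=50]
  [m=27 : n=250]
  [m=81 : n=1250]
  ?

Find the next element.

M: ×3 each step; 1, 3, 9, 27, 81 → 243.
N: 2, 10, 50, 250, 1250 → 6250 (×5 each step).
Putting it together: [m=243 : n=6250].

[m=243 : n=6250]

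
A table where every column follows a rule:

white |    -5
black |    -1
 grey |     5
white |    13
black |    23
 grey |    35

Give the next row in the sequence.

Shade: white, black, grey, white, black, grey → white (repeats white → black → grey).
Second component: differences are 4, 6, 8, … (increasing by 2 each time), so -5, -1, 5, 13, 23, 35 → 49.
Combining the parts gives white  49.

white  49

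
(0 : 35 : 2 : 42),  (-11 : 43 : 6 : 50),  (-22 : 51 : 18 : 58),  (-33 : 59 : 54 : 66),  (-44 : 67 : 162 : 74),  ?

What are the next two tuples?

First value: 0, -11, -22, -33, -44 → -55 → -66 (−11 each step).
Second value: +8 each step; 35, 43, 51, 59, 67 → 75 → 83.
Third value: ×3 each step, so 2, 6, 18, 54, 162 → 486 → 1458.
Fourth value: 42, 50, 58, 66, 74 → 82 → 90 (always 7 more than the second value).
Putting the parts together: (-55 : 75 : 486 : 82) and then (-66 : 83 : 1458 : 90).

(-55 : 75 : 486 : 82), (-66 : 83 : 1458 : 90)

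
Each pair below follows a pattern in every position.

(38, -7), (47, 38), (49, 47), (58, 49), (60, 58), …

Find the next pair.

(69, 60)

First part: alternating steps +9, +2, +9, +2, …, so 38, 47, 49, 58, 60 → 69.
Second part: always the previous value of the first part; -7, 38, 47, 49, 58 → 60.
So the next pair is (69, 60).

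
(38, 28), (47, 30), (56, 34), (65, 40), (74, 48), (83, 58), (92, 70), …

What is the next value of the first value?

101

First value: 38, 47, 56, 65, 74, 83, 92 → 101 (+9 each step).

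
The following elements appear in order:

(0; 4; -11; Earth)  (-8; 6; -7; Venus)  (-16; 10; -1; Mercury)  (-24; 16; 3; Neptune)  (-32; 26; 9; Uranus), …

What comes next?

(-40; 42; 13; Saturn)

First part: −8 each step, so 0, -8, -16, -24, -32 → -40.
Second part goes 4, 6, 10, 16, 26 → 42 (each term is the sum of the two before it).
Third part: alternating steps +4, +6, +4, +6, …, so -11, -7, -1, 3, 9 → 13.
Planet — runs backward through the planets Mercury→Neptune: Earth, Venus, Mercury, Neptune, Uranus → Saturn.
Combining the parts gives (-40; 42; 13; Saturn).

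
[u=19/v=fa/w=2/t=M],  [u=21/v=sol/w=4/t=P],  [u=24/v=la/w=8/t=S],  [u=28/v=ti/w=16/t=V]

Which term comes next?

U — differences are 2, 3, 4, … (increasing by 1 each time): 19, 21, 24, 28 → 33.
V: runs through the solfège scale do→ti, so fa, sol, la, ti → do.
W: 2, 4, 8, 16 → 32 (×2 each step).
T goes M, P, S, V → Y (letters move forward 3 places in the alphabet).
Combining the parts gives [u=33/v=do/w=32/t=Y].

[u=33/v=do/w=32/t=Y]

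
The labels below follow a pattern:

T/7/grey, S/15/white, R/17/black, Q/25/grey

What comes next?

Letter — letters move back 1 place in the alphabet: T, S, R, Q → P.
Second component: 7, 15, 17, 25 → 27 (alternating steps +8, +2, +8, +2, …).
Shade: repeats grey → white → black; grey, white, black, grey → white.
Putting it together: P/27/white.

P/27/white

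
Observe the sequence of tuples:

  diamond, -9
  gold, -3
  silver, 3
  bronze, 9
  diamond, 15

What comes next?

gold, 21

For the rank, repeats diamond → gold → silver → bronze: diamond, gold, silver, bronze, diamond → gold.
Second value: +6 each step, so -9, -3, 3, 9, 15 → 21.
Putting it together: gold, 21.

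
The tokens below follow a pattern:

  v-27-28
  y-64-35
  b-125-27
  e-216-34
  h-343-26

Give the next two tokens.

k-512-33, n-729-25

Letter: letters move forward 3 places in the alphabet, wrapping Z→A; v, y, b, e, h → k → n.
Second component — perfect cubes: 3³, 4³, 5³, …: 27, 64, 125, 216, 343 → 512 → 729.
For the third component, alternating steps +7, −8, +7, −8, …: 28, 35, 27, 34, 26 → 33 → 25.
So the next two tokens are k-512-33 and n-729-25.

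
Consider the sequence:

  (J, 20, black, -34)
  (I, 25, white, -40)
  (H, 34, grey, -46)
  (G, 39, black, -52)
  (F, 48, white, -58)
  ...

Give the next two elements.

Letter: letters move back 1 place in the alphabet, so J, I, H, G, F → E → D.
Second part: 20, 25, 34, 39, 48 → 53 → 62 (alternating steps +5, +9, +5, +9, …).
Shade goes black, white, grey, black, white → grey → black (repeats black → white → grey).
Fourth part: -34, -40, -46, -52, -58 → -64 → -70 (−6 each step).
Putting the parts together: (E, 53, grey, -64) and then (D, 62, black, -70).

(E, 53, grey, -64), (D, 62, black, -70)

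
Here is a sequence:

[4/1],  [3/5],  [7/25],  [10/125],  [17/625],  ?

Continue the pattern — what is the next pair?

[27/3125]

First entry: each term is the sum of the two before it; 4, 3, 7, 10, 17 → 27.
Second entry: ×5 each step, so 1, 5, 25, 125, 625 → 3125.
Combining the parts gives [27/3125].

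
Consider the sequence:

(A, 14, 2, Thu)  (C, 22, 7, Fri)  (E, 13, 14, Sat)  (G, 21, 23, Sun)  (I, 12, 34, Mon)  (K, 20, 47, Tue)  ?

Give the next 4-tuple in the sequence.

Letter: A, C, E, G, I, K → M (letters move forward 2 places in the alphabet).
Second coordinate — alternating steps +8, −9, +8, −9, …: 14, 22, 13, 21, 12, 20 → 11.
For the third coordinate, differences are 5, 7, 9, … (increasing by 2 each time): 2, 7, 14, 23, 34, 47 → 62.
Day: runs through the weekdays Mon→Sun, so Thu, Fri, Sat, Sun, Mon, Tue → Wed.
So the next 4-tuple is (M, 11, 62, Wed).

(M, 11, 62, Wed)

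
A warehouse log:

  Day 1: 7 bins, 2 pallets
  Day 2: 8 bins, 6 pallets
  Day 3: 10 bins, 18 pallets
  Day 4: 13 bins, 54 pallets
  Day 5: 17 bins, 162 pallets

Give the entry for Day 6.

22 bins, 486 pallets

Bins: differences are 1, 2, 3, … (increasing by 1 each time), so 7, 8, 10, 13, 17 → 22.
Pallets: ×3 each step; 2, 6, 18, 54, 162 → 486.
So the next record is 22 bins, 486 pallets.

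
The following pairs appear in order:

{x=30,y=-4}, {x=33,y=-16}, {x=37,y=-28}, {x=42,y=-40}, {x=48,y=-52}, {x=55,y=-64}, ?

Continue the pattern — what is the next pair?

{x=63,y=-76}

X: differences are 3, 4, 5, … (increasing by 1 each time), so 30, 33, 37, 42, 48, 55 → 63.
Y: -4, -16, -28, -40, -52, -64 → -76 (−12 each step).
Putting it together: {x=63,y=-76}.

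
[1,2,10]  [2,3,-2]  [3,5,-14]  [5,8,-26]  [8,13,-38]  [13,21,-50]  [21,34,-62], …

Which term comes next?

[34,55,-74]

First entry: each term is the sum of the two before it, so 1, 2, 3, 5, 8, 13, 21 → 34.
Second entry: 2, 3, 5, 8, 13, 21, 34 → 55 (each term is the sum of the two before it).
For the third entry, −12 each step: 10, -2, -14, -26, -38, -50, -62 → -74.
So the next term is [34,55,-74].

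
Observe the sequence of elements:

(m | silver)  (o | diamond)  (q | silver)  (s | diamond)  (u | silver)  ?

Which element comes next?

(w | diamond)

Letter goes m, o, q, s, u → w (letters move forward 2 places in the alphabet).
Rank goes silver, diamond, silver, diamond, silver → diamond (alternates silver ↔ diamond).
Combining the parts gives (w | diamond).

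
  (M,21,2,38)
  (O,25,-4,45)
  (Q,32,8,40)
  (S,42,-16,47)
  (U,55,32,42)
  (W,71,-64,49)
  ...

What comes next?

Letter: letters move forward 2 places in the alphabet, so M, O, Q, S, U, W → Y.
Second coordinate: differences are 4, 7, 10, … (increasing by 3 each time), so 21, 25, 32, 42, 55, 71 → 90.
Third coordinate: ×(-2) each step; 2, -4, 8, -16, 32, -64 → 128.
Fourth coordinate goes 38, 45, 40, 47, 42, 49 → 44 (alternating steps +7, −5, +7, −5, …).
So the next term is (Y,90,128,44).

(Y,90,128,44)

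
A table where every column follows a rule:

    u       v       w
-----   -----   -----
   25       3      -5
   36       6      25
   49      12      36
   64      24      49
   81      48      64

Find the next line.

Column u: 25, 36, 49, 64, 81 → 100 (perfect squares: 5², 6², 7², …).
Column v: 3, 6, 12, 24, 48 → 96 (×2 each step).
Column w: always the previous value of the column u, so -5, 25, 36, 49, 64 → 81.
Combining the parts gives 100  96  81.

100  96  81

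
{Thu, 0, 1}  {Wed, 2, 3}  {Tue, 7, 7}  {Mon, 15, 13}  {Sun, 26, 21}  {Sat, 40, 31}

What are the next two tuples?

{Fri, 57, 43}, {Thu, 77, 57}

Day: runs backward through the weekdays Mon→Sun; Thu, Wed, Tue, Mon, Sun, Sat → Fri → Thu.
For the second coordinate, differences are 2, 5, 8, … (increasing by 3 each time): 0, 2, 7, 15, 26, 40 → 57 → 77.
Third coordinate: differences are 2, 4, 6, … (increasing by 2 each time), so 1, 3, 7, 13, 21, 31 → 43 → 57.
Putting the parts together: {Fri, 57, 43} and then {Thu, 77, 57}.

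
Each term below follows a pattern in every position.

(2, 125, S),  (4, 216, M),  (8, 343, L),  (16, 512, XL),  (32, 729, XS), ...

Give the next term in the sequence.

(64, 1000, S)

For the first part, ×2 each step: 2, 4, 8, 16, 32 → 64.
Second part: 125, 216, 343, 512, 729 → 1000 (perfect cubes: 5³, 6³, 7³, …).
For the size, runs through clothing sizes XS→XL: S, M, L, XL, XS → S.
Combining the parts gives (64, 1000, S).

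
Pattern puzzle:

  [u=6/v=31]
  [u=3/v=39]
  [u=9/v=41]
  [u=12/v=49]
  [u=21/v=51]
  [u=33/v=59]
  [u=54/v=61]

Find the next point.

For the u, each term is the sum of the two before it: 6, 3, 9, 12, 21, 33, 54 → 87.
V — alternating steps +8, +2, +8, +2, …: 31, 39, 41, 49, 51, 59, 61 → 69.
So the next point is [u=87/v=69].

[u=87/v=69]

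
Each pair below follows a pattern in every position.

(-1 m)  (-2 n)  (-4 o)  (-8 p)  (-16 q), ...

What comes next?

(-32 r)

First coordinate: -1, -2, -4, -8, -16 → -32 (×2 each step).
For the letter, letters move forward 1 place in the alphabet: m, n, o, p, q → r.
So the next pair is (-32 r).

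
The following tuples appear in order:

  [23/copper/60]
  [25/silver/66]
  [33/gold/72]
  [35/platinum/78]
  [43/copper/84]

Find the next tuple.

[45/silver/90]

First slot: alternating steps +2, +8, +2, +8, …, so 23, 25, 33, 35, 43 → 45.
Metal goes copper, silver, gold, platinum, copper → silver (repeats copper → silver → gold → platinum).
Third slot: 60, 66, 72, 78, 84 → 90 (+6 each step).
Combining the parts gives [45/silver/90].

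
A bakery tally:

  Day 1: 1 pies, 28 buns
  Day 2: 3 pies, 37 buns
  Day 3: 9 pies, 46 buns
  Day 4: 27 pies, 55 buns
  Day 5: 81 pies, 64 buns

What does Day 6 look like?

243 pies, 73 buns

Pies — ×3 each step: 1, 3, 9, 27, 81 → 243.
Buns goes 28, 37, 46, 55, 64 → 73 (+9 each step).
Combining the parts gives 243 pies, 73 buns.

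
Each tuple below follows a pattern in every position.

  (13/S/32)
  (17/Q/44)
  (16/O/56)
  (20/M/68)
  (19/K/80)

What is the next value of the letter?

Letter goes S, Q, O, M, K → I (letters move back 2 places in the alphabet).

I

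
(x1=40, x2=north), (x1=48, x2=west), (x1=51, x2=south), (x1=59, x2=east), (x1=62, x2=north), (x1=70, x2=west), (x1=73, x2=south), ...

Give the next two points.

(x1=81, x2=east), (x1=84, x2=north)

X1 — alternating steps +8, +3, +8, +3, …: 40, 48, 51, 59, 62, 70, 73 → 81 → 84.
For the x2, repeats north → west → south → east: north, west, south, east, north, west, south → east → north.
So the next two points are (x1=81, x2=east) and (x1=84, x2=north).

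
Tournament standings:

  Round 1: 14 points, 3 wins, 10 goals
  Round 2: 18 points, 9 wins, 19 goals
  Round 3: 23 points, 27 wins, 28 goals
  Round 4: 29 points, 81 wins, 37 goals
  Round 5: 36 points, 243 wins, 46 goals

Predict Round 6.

Points — differences are 4, 5, 6, … (increasing by 1 each time): 14, 18, 23, 29, 36 → 44.
Wins: 3, 9, 27, 81, 243 → 729 (×3 each step).
Goals: +9 each step; 10, 19, 28, 37, 46 → 55.
Putting it together: 44 points, 729 wins, 55 goals.

44 points, 729 wins, 55 goals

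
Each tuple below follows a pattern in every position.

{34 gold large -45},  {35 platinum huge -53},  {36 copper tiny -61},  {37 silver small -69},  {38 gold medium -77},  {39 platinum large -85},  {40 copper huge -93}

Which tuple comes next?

First coordinate: +1 each step, so 34, 35, 36, 37, 38, 39, 40 → 41.
Metal: repeats gold → platinum → copper → silver, so gold, platinum, copper, silver, gold, platinum, copper → silver.
Size: large, huge, tiny, small, medium, large, huge → tiny (repeats large → huge → tiny → small → medium).
Fourth coordinate: −8 each step; -45, -53, -61, -69, -77, -85, -93 → -101.
Combining the parts gives {41 silver tiny -101}.

{41 silver tiny -101}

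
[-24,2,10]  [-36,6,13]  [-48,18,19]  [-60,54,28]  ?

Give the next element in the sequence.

First part: −12 each step; -24, -36, -48, -60 → -72.
Second part goes 2, 6, 18, 54 → 162 (×3 each step).
Third part: 10, 13, 19, 28 → 40 (differences are 3, 6, 9, … (increasing by 3 each time)).
Combining the parts gives [-72,162,40].

[-72,162,40]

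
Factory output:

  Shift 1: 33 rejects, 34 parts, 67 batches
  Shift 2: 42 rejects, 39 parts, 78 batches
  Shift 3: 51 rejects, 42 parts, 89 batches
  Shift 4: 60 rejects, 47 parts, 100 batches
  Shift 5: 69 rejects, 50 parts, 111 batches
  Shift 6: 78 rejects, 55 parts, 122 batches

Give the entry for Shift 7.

87 rejects, 58 parts, 133 batches

Rejects: 33, 42, 51, 60, 69, 78 → 87 (+9 each step).
Parts: alternating steps +5, +3, +5, +3, …; 34, 39, 42, 47, 50, 55 → 58.
Batches: 67, 78, 89, 100, 111, 122 → 133 (+11 each step).
Combining the parts gives 87 rejects, 58 parts, 133 batches.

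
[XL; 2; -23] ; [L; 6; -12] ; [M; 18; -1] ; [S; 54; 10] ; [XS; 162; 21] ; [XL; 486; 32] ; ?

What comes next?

[L; 1458; 43]

Size — repeats XL → L → M → S → XS: XL, L, M, S, XS, XL → L.
Second slot — ×3 each step: 2, 6, 18, 54, 162, 486 → 1458.
Third slot: -23, -12, -1, 10, 21, 32 → 43 (+11 each step).
So the next element is [L; 1458; 43].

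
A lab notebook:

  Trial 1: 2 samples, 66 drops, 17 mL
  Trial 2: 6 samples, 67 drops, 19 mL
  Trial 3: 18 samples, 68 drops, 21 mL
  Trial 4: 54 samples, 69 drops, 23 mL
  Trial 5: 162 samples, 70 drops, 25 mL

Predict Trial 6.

486 samples, 71 drops, 27 mL

Samples: ×3 each step, so 2, 6, 18, 54, 162 → 486.
Drops: +1 each step; 66, 67, 68, 69, 70 → 71.
ML — +2 each step: 17, 19, 21, 23, 25 → 27.
Putting it together: 486 samples, 71 drops, 27 mL.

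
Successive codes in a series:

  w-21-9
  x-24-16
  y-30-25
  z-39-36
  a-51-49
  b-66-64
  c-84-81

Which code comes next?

d-105-100

For the letter, letters move forward 1 place in the alphabet, wrapping Z→A: w, x, y, z, a, b, c → d.
Second component: 21, 24, 30, 39, 51, 66, 84 → 105 (differences are 3, 6, 9, … (increasing by 3 each time)).
Third component: perfect squares: 3², 4², 5², …; 9, 16, 25, 36, 49, 64, 81 → 100.
Putting it together: d-105-100.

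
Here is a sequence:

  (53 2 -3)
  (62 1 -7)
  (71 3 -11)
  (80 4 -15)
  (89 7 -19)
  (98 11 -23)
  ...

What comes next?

(107 18 -27)

First part: 53, 62, 71, 80, 89, 98 → 107 (+9 each step).
Second part goes 2, 1, 3, 4, 7, 11 → 18 (each term is the sum of the two before it).
For the third part, −4 each step: -3, -7, -11, -15, -19, -23 → -27.
So the next triple is (107 18 -27).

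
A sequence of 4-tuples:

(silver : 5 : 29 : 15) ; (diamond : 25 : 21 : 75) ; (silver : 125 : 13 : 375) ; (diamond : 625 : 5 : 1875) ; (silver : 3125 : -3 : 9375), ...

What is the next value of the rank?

diamond

Rank: alternates silver ↔ diamond, so silver, diamond, silver, diamond, silver → diamond.
Second slot: 5, 25, 125, 625, 3125 → 15625 (×5 each step).
Third slot goes 29, 21, 13, 5, -3 → -11 (−8 each step).
Fourth slot: 15, 75, 375, 1875, 9375 → 46875 (always 3 × the second slot).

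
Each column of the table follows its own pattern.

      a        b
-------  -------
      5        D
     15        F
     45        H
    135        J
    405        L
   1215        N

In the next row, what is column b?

P

Column a — ×3 each step: 5, 15, 45, 135, 405, 1215 → 3645.
Column b — letters move forward 2 places in the alphabet: D, F, H, J, L, N → P.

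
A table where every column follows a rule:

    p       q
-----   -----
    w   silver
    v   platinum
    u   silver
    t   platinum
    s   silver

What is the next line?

Column p: w, v, u, t, s → r (letters move back 1 place in the alphabet).
Column q: alternates silver ↔ platinum, so silver, platinum, silver, platinum, silver → platinum.
Putting it together: r  platinum.

r  platinum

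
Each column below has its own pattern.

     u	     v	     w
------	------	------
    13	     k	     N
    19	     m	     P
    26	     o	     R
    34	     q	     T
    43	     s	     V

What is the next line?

Column u: differences are 6, 7, 8, … (increasing by 1 each time), so 13, 19, 26, 34, 43 → 53.
Column v goes k, m, o, q, s → u (letters move forward 2 places in the alphabet).
Column w: letters move forward 2 places in the alphabet, so N, P, R, T, V → X.
So the next line is 53  u  X.

53  u  X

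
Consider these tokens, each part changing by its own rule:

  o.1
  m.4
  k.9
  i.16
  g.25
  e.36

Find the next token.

Letter — letters move back 2 places in the alphabet: o, m, k, i, g, e → c.
Second component — perfect squares: 1², 2², 3², …: 1, 4, 9, 16, 25, 36 → 49.
Putting it together: c.49.

c.49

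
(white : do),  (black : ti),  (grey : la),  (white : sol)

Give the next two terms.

Shade — repeats white → black → grey: white, black, grey, white → black → grey.
Note: do, ti, la, sol → fa → mi (runs backward through the solfège scale do→ti).
Putting the parts together: (black : fa) and then (grey : mi).

(black : fa), (grey : mi)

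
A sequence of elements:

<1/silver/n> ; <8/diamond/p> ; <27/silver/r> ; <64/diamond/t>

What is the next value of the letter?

Letter: letters move forward 2 places in the alphabet, so n, p, r, t → v.

v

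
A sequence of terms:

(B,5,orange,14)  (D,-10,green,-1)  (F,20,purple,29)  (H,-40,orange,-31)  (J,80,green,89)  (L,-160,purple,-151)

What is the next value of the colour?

Colour: repeats orange → green → purple, so orange, green, purple, orange, green, purple → orange.

orange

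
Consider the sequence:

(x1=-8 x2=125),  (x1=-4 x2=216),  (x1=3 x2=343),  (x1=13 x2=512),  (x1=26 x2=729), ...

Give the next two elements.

(x1=42 x2=1000), (x1=61 x2=1331)

X1 — differences are 4, 7, 10, … (increasing by 3 each time): -8, -4, 3, 13, 26 → 42 → 61.
For the x2, perfect cubes: 5³, 6³, 7³, …: 125, 216, 343, 512, 729 → 1000 → 1331.
Putting the parts together: (x1=42 x2=1000) and then (x1=61 x2=1331).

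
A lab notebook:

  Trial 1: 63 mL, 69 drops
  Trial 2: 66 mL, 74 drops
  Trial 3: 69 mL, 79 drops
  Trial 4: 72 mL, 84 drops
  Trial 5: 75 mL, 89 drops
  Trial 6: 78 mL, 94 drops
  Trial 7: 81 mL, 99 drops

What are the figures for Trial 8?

84 mL, 104 drops

ML goes 63, 66, 69, 72, 75, 78, 81 → 84 (+3 each step).
Drops goes 69, 74, 79, 84, 89, 94, 99 → 104 (+5 each step).
Combining the parts gives 84 mL, 104 drops.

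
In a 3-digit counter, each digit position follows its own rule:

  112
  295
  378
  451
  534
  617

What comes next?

790

First digit — +1 each step, mod 10: 1, 2, 3, 4, 5, 6 → 7.
For the second digit, −2 each step, mod 10: 1, 9, 7, 5, 3, 1 → 9.
Third digit: +3 each step, mod 10, so 2, 5, 8, 1, 4, 7 → 0.
Combining the parts gives 790.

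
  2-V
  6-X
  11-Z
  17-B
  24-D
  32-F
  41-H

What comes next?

51-J

First component goes 2, 6, 11, 17, 24, 32, 41 → 51 (differences are 4, 5, 6, … (increasing by 1 each time)).
Letter: letters move forward 2 places in the alphabet, wrapping Z→A, so V, X, Z, B, D, F, H → J.
Combining the parts gives 51-J.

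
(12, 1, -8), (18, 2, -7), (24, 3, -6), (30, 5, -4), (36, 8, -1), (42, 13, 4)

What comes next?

First entry goes 12, 18, 24, 30, 36, 42 → 48 (+6 each step).
For the second entry, each term is the sum of the two before it: 1, 2, 3, 5, 8, 13 → 21.
Third entry — always 9 less than the second entry: -8, -7, -6, -4, -1, 4 → 12.
Combining the parts gives (48, 21, 12).

(48, 21, 12)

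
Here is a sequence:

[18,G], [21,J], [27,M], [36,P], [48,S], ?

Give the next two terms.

[63,V], [81,Y]

First component: differences are 3, 6, 9, … (increasing by 3 each time), so 18, 21, 27, 36, 48 → 63 → 81.
Letter: G, J, M, P, S → V → Y (letters move forward 3 places in the alphabet).
So the next two terms are [63,V] and [81,Y].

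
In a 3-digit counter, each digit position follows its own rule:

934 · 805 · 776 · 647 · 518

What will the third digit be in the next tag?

Third digit: +1 each step, mod 10; 4, 5, 6, 7, 8 → 9.

9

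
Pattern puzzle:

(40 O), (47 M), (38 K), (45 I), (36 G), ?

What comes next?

First component: alternating steps +7, −9, +7, −9, …; 40, 47, 38, 45, 36 → 43.
Letter: O, M, K, I, G → E (letters move back 2 places in the alphabet).
Putting it together: (43 E).

(43 E)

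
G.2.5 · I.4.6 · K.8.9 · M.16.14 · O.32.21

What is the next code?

Letter: letters move forward 2 places in the alphabet; G, I, K, M, O → Q.
For the second component, ×2 each step: 2, 4, 8, 16, 32 → 64.
For the third component, differences are 1, 3, 5, … (increasing by 2 each time): 5, 6, 9, 14, 21 → 30.
Putting it together: Q.64.30.

Q.64.30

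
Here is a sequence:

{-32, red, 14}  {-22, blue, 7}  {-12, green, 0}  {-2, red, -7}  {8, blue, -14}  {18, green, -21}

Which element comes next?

{28, red, -28}

For the first entry, +10 each step: -32, -22, -12, -2, 8, 18 → 28.
For the colour, repeats red → blue → green: red, blue, green, red, blue, green → red.
Third entry — −7 each step: 14, 7, 0, -7, -14, -21 → -28.
So the next element is {28, red, -28}.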